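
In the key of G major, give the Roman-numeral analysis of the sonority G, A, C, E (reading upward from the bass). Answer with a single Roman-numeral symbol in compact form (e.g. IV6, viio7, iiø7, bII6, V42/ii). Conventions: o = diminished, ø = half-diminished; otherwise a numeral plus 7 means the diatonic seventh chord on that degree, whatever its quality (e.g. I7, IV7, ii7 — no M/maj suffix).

ii42

Stacked in thirds the chord is A-C-E-G: a minor seventh chord on A.
A is scale degree 2 in G major, and a minor seventh chord on that degree is written ii7.
With G in the bass the chord is in third inversion, so the figured bass is 42.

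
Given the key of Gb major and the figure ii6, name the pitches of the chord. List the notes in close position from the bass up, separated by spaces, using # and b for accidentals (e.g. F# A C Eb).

The numeral's case and figure indicate a minor triad. In Gb major its root, the second degree, is Ab.
That chord is spelled Ab-Cb-Eb.
The figured bass 6 indicates first inversion, placing the third (Cb) in the bass: Cb-Eb-Ab.

Cb Eb Ab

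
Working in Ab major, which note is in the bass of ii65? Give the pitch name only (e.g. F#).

Db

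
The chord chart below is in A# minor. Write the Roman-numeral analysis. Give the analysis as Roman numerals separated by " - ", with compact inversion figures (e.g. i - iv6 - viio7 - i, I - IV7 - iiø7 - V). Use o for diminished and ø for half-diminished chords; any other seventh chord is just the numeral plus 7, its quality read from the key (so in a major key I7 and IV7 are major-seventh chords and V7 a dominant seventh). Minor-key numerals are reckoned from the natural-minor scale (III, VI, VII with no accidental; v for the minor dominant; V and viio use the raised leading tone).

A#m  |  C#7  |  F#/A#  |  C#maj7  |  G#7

i - V7/VI - VI6 - III7 - VII7

A#m: minor triad on A# = scale degree 1 → i.
C#7: chromatic; C# is V of VI, so V7/VI.
F#/A#: root F# is the submediant; major triad there is VI6.
C#maj7 has root C#, degree 3 in A# minor, so III7.
G#7: root G# is the subtonic; dominant seventh chord there is VII7.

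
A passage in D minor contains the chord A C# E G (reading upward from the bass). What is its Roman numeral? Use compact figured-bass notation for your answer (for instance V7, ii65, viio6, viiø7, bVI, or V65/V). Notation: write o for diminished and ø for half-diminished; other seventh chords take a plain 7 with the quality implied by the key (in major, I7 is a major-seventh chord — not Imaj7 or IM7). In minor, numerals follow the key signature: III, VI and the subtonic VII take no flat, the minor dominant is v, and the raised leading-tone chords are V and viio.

V7

The pitches A-C#-E-G form a dominant seventh chord rooted on A.
A is scale degree 5 in D minor, and a dominant seventh chord on that degree is written V7.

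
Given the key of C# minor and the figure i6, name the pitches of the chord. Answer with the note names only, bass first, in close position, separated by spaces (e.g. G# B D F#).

In C# minor, the first degree is C#, and the diatonic chord built there is a minor triad.
That chord is spelled C#-E-G#.
The figured bass 6 indicates first inversion, placing the third (E) in the bass: E-G#-C#.

E G# C#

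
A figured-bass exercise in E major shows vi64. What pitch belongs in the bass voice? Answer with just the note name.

G#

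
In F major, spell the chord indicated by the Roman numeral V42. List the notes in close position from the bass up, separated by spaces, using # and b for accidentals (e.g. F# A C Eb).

Bb C E G

In F major, the dominant is C, and the diatonic chord built there is a dominant seventh chord.
That chord is spelled C-E-G-Bb.
The figured bass 42 indicates third inversion, placing the seventh (Bb) in the bass: Bb-C-E-G.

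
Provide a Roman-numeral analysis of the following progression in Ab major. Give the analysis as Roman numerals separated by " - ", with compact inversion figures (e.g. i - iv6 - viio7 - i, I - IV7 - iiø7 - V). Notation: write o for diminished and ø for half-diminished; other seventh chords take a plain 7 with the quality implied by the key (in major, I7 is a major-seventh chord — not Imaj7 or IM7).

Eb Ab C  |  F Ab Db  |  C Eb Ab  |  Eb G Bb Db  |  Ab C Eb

I64 - IV6 - I6 - V7 - I

Eb-Ab-C: root Ab is the tonic; major triad there is I64.
F-Ab-Db: root Db is the subdominant; major triad there is IV6.
C-Eb-Ab has root Ab, degree 1 in Ab major, so I6.
Eb-G-Bb-Db has root Eb, degree 5 in Ab major, so V7.
Ab-C-Eb: major triad on Ab = scale degree 1 → I.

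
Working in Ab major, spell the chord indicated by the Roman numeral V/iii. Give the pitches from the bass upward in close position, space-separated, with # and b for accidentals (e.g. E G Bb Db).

G B D

V/iii is a secondary dominant — the dominant triad of iii. iii in Ab major is C, so the applied chord's root is G, a perfect fifth above.
Building a major triad on G gives G-B-D.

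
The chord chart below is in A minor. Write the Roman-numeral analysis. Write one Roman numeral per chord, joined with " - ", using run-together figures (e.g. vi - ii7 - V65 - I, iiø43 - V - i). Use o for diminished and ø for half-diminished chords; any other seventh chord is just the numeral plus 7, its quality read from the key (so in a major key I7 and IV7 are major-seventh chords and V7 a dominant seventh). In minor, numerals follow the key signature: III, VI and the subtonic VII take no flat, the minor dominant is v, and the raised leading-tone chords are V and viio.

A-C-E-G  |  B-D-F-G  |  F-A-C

A-C-E-G: minor seventh chord on A = scale degree 1 → i7.
B-D-F-G: root G is the subtonic; dominant seventh chord there is VII65.
F-A-C: root F is the submediant; major triad there is VI.

i7 - VII65 - VI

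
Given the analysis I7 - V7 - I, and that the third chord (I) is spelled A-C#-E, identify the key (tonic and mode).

A major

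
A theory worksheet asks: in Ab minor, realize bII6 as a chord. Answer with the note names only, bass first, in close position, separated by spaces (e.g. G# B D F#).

bII6 is the Neapolitan sixth — a major triad on the lowered second degree, here in its customary first inversion. In Ab minor that root is Bbb.
So the chord is Bbb-Db-Fb, a major triad.
The figured bass 6 indicates first inversion, placing the third (Db) in the bass: Db-Fb-Bbb.

Db Fb Bbb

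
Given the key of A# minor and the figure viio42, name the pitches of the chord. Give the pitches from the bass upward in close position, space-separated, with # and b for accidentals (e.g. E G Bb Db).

F# G## B# D#

In A# minor, the leading-tone chord is built on the raised seventh degree, G##.
Stacking thirds from G## gives G##-B#-D#-F#.
With the 42 figure the chord is in third inversion; from the bass F# upward in close position it reads F#-G##-B#-D#.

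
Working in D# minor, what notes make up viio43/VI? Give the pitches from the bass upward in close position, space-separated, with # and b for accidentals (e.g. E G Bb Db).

E G A# C#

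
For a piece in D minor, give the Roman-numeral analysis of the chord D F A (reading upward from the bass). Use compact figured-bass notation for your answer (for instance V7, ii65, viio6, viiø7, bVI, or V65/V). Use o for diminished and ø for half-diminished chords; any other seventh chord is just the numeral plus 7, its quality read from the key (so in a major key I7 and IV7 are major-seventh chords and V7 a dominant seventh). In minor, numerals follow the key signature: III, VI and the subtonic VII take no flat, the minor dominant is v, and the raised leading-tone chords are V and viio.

Stacked in thirds the chord is D-F-A: a minor triad on D.
D is scale degree 1 in D minor, and a minor triad on that degree is written i.

i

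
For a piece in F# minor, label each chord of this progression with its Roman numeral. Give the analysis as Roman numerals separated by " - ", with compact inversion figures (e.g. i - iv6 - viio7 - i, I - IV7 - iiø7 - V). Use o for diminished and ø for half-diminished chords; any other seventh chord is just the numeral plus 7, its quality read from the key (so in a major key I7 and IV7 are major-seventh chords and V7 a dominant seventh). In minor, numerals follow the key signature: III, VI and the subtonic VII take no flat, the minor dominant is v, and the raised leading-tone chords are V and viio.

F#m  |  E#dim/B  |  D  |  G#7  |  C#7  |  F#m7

i - viio64 - VI - V7/V - V7 - i7

F#m: root F# is the tonic; minor triad there is i.
E#dim/B: root E# is the leading tone; diminished triad there is viio64.
D: root D is the submediant; major triad there is VI.
G#7: a dominant seventh chord on G#, the applied dominant of V → V7/V.
C#7: dominant seventh chord on C# = scale degree 5 → V7.
F#m7: root F# is the tonic; minor seventh chord there is i7.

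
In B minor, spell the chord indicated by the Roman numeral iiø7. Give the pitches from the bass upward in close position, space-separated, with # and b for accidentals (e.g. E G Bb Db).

The numeral's case and figure indicate a half-diminished seventh chord. In B minor its root, scale degree 2, is C#.
Stacking thirds from C# gives C#-E-G-B.

C# E G B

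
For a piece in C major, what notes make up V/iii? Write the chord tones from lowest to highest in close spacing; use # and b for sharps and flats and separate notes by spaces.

The slash means an applied dominant: we want the dominant of iii. In C major, iii is E minor, and its dominant is built on B.
Building a major triad on B gives B-D#-F#.

B D# F#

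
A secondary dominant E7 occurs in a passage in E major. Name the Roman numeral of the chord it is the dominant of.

IV

The chord is a dominant seventh chord on E.
A dominant resolves down a perfect fifth: E → A. In E major, A is scale degree 4, i.e. IV.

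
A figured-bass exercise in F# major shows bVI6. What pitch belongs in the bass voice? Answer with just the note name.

F#

bVI in F# major has root D; the chord is D-F#-A.
The figure 6 means first inversion — the third is in the bass.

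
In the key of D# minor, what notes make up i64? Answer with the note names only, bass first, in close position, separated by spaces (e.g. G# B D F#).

A# D# F#

The numeral's case and figure indicate a minor triad. In D# minor its root, the tonic, is D#.
That chord is spelled D#-F#-A#.
The figured bass 64 indicates second inversion, placing the fifth (A#) in the bass: A#-D#-F#.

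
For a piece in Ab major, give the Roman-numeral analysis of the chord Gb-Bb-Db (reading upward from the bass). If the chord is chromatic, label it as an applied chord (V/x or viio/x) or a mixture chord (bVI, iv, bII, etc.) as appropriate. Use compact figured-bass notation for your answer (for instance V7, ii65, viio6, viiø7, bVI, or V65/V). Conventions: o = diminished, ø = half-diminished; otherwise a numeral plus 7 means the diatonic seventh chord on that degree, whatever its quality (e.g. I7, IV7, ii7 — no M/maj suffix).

bVII

The pitches Gb-Bb-Db form a major triad rooted on Gb.
Gb is the lowered seventh degree of Ab major (diatonic 7 would be G). This is a major triad on the lowered seventh degree (the subtonic), borrowed from the parallel minor.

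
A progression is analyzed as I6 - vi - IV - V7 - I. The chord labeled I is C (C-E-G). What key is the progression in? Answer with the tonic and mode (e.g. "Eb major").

C major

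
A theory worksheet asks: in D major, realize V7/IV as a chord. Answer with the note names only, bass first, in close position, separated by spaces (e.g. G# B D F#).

D F# A C

The slash means an applied dominant: we want the dominant of IV. In D major, IV is G major, and its dominant is built on D.
Building a dominant seventh chord on D gives D-F#-A-C.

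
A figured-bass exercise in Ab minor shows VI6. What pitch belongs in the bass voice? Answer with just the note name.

Ab

VI in Ab minor has root Fb; the chord is Fb-Ab-Cb.
The figure 6 means first inversion — the third is in the bass.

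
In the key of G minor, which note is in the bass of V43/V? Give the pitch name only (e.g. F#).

The applied chord V43/V is rooted on A: A-C#-E-G.
The figure 43 means second inversion — the fifth is in the bass.

E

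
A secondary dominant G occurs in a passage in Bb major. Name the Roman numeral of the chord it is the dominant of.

ii

The chord is a major triad on G.
A dominant resolves down a perfect fifth: G → C. In Bb major, C is scale degree 2, i.e. ii.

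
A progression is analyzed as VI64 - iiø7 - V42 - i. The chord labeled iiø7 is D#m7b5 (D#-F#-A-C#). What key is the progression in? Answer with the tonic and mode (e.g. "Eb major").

The anchor chord is a half-diminished seventh chord on D#, labeled iiø7.
Counting down one scale step from D# places the tonic on C#; a half-diminished seventh chord on degree 2 is diatonic only in minor.

C# minor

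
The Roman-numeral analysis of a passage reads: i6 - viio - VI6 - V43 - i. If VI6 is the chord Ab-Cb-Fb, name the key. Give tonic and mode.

The chord Fb/Ab is a major triad rooted on Fb; its label is VI6.
If Fb is scale degree 6 and the mode makes that degree carry a major triad, the tonic is Ab and the mode is minor.

Ab minor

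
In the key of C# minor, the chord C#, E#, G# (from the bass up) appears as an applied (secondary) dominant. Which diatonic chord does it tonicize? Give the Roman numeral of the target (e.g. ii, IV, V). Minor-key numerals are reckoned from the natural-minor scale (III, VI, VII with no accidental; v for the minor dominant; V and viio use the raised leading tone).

The chord is a major triad on C#.
A dominant resolves down a perfect fifth: C# → F#. In C# minor, F# is scale degree 4, i.e. iv.

iv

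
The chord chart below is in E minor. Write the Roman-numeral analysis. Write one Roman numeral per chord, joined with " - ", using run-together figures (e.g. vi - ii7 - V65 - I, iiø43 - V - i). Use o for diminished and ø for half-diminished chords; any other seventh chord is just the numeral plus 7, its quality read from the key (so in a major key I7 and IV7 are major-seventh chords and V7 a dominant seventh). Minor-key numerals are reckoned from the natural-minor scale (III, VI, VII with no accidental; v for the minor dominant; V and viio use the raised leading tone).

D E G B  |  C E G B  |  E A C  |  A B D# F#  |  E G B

D-E-G-B: root E is the tonic; minor seventh chord there is i42.
C-E-G-B has root C, degree 6 in E minor, so VI7.
E-A-C has root A, degree 4 in E minor, so iv64.
A-B-D#-F# has root B, degree 5 in E minor, so V42.
E-G-B has root E, degree 1 in E minor, so i.

i42 - VI7 - iv64 - V42 - i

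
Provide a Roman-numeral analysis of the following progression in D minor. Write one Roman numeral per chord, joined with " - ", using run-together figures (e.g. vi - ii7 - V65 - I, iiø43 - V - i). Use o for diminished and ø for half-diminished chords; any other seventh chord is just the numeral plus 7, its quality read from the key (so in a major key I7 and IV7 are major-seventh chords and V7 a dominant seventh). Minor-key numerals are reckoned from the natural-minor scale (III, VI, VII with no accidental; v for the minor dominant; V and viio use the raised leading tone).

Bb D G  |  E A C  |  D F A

Bb-D-G has root G, degree 4 in D minor, so iv6.
E-A-C has root A, degree 5 in D minor, so v64.
D-F-A has root D, degree 1 in D minor, so i.

iv6 - v64 - i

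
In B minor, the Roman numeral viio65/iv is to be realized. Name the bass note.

F#

The applied chord viio65/iv is rooted on D#: D#-F#-A-C.
The figure 65 means first inversion — the third is in the bass.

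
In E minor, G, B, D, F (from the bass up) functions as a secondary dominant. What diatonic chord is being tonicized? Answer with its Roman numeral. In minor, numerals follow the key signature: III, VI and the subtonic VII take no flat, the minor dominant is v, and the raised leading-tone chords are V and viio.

VI

The chord is a dominant seventh chord on G.
A dominant resolves down a perfect fifth: G → C. In E minor, C is scale degree 6, i.e. VI.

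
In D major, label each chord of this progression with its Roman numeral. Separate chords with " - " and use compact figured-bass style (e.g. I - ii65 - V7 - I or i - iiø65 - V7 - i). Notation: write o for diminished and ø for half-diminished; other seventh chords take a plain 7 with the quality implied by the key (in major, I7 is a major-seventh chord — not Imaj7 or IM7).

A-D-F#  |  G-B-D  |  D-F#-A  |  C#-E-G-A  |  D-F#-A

I64 - IV - I - V65 - I

A-D-F#: root D is the tonic; major triad there is I64.
G-B-D: root G is the subdominant; major triad there is IV.
D-F#-A: root D is the tonic; major triad there is I.
C#-E-G-A: root A is the dominant; dominant seventh chord there is V65.
D-F#-A: root D is the tonic; major triad there is I.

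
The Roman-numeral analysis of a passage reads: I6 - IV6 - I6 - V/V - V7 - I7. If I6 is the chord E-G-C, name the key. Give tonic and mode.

The chord C/E is a major triad rooted on C; its label is I6.
If C is scale degree 1 and the mode makes that degree carry a major triad, the tonic is C and the mode is major.

C major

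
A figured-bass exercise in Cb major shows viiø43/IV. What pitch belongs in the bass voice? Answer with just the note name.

Bbb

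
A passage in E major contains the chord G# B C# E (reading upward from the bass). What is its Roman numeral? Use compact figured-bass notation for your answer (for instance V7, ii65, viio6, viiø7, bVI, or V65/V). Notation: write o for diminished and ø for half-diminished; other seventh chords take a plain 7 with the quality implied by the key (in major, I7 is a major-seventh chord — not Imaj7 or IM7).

Stacked in thirds the chord is C#-E-G#-B: a minor seventh chord on C#.
In E major, C# is the submediant; the diatonic minor seventh chord there is vi7.
With G# in the bass the chord is in second inversion, so the figured bass is 43.

vi43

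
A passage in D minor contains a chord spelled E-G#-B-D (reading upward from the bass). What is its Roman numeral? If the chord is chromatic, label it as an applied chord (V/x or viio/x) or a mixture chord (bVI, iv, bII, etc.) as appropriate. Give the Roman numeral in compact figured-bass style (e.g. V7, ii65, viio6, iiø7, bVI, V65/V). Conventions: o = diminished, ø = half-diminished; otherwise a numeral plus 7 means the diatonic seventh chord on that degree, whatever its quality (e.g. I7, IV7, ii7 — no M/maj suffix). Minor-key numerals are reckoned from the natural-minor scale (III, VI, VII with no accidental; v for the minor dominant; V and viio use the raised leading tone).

The pitches E-G#-B-D form a dominant seventh chord rooted on E.
E is not a diatonic chord root with this quality in D minor, but it lies a perfect fifth above A (V), so the chord functions as an applied dominant of V.

V7/V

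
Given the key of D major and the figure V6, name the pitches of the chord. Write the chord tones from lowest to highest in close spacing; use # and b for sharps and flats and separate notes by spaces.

C# E A

In D major, scale degree 5 is A, and the diatonic chord built there is a major triad.
That chord is spelled A-C#-E.
The figured bass 6 indicates first inversion, placing the third (C#) in the bass: C#-E-A.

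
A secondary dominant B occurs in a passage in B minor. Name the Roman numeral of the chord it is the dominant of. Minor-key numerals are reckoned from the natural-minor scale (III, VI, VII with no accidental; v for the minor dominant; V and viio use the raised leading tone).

iv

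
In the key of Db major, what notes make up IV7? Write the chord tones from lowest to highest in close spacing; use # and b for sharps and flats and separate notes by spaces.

In Db major, the fourth degree is Gb, and the diatonic chord built there is a major seventh chord.
That chord is spelled Gb-Bb-Db-F.

Gb Bb Db F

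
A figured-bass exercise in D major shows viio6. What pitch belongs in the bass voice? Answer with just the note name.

E

viio in D major has root C#; the chord is C#-E-G.
The figure 6 means first inversion — the third is in the bass.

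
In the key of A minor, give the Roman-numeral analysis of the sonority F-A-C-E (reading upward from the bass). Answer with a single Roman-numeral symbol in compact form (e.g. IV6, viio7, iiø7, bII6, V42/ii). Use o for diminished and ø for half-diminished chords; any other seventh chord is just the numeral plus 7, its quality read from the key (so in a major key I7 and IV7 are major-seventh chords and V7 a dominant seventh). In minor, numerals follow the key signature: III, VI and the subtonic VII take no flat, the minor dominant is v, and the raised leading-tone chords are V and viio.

VI7

The pitches F-A-C-E form a major seventh chord rooted on F.
In A minor, F is the submediant; the diatonic major seventh chord there is VI7.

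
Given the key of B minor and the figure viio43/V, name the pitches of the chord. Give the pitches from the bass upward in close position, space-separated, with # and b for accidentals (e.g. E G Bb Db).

viio43/V is a secondary leading-tone chord. The target V is F# in B minor; the applied chord is rooted a semitone below, on E#.
Building a fully diminished seventh chord on E# gives E#-G#-B-D.
The figured bass 43 indicates second inversion, placing the fifth (B) in the bass: B-D-E#-G#.

B D E# G#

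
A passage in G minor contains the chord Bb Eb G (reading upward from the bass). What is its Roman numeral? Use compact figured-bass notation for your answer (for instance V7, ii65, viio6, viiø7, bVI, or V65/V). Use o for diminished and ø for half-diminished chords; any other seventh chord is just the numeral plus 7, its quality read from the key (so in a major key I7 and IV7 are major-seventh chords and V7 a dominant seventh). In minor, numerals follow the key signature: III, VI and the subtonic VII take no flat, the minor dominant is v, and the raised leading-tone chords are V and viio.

The pitches Eb-G-Bb form a major triad rooted on Eb.
Eb is scale degree 6 in G minor, and a major triad on that degree is written VI.
With Bb in the bass the chord is in second inversion, so the figured bass is 64.

VI64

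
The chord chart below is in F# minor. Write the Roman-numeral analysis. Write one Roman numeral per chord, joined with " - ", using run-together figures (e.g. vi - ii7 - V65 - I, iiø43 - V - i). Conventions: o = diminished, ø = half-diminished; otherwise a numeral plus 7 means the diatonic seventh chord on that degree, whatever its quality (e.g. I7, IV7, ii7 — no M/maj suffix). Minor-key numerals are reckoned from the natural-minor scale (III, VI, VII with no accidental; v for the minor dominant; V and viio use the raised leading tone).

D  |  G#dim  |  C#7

VI - iio - V7

D: root D is the submediant; major triad there is VI.
G#dim: diminished triad on G# = scale degree 2 → iio.
C#7: root C# is the dominant; dominant seventh chord there is V7.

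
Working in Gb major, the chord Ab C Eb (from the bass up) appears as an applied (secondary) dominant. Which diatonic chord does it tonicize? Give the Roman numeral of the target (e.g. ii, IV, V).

The chord is a major triad on Ab.
A dominant resolves down a perfect fifth: Ab → Db. In Gb major, Db is scale degree 5, i.e. V.

V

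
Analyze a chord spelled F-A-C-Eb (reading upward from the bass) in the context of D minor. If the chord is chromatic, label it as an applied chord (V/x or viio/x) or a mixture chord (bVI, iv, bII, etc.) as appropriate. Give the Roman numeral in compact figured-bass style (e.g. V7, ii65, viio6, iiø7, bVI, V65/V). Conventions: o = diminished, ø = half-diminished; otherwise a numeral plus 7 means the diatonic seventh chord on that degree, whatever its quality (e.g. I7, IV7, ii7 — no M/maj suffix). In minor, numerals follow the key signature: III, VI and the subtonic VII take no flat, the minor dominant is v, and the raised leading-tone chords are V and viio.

V7/VI

The pitches F-A-C-Eb form a dominant seventh chord rooted on F.
F is not a diatonic chord root with this quality in D minor, but it lies a perfect fifth above Bb (VI), so the chord functions as an applied dominant of VI.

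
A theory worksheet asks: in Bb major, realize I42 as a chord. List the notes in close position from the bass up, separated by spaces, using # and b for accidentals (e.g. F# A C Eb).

A Bb D F

In Bb major, the tonic is Bb, and the diatonic chord built there is a major seventh chord.
Stacking thirds from Bb gives Bb-D-F-A.
With the 42 figure the chord is in third inversion; from the bass A upward in close position it reads A-Bb-D-F.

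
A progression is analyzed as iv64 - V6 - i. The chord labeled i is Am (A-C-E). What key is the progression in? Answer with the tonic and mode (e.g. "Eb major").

A minor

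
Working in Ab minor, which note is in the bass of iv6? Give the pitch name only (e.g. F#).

iv in Ab minor has root Db; the chord is Db-Fb-Ab.
The figure 6 means first inversion — the third is in the bass.

Fb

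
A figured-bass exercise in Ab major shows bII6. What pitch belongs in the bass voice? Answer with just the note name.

Db

bII in Ab major has root Bbb; the chord is Bbb-Db-Fb.
The figure 6 means first inversion — the third is in the bass.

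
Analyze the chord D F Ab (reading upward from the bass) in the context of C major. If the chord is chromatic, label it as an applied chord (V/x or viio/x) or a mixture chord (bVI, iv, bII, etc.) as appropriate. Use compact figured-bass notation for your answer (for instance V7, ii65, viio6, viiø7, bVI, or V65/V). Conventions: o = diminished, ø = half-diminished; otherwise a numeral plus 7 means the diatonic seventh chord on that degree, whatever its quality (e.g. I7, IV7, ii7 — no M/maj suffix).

iio

The pitches D-F-Ab form a diminished triad rooted on D.
D is the second degree of C major. This is the diminished supertonic triad, borrowed from the parallel minor.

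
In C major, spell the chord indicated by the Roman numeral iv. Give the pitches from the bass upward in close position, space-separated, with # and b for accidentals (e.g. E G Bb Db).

iv is the minor subdominant, borrowed from the parallel minor. In C major that root is F.
So the chord is F-Ab-C, a minor triad.

F Ab C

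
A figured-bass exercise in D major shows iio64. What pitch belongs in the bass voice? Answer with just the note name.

Bb

iio in D major has root E; the chord is E-G-Bb.
The figure 64 means second inversion — the fifth is in the bass.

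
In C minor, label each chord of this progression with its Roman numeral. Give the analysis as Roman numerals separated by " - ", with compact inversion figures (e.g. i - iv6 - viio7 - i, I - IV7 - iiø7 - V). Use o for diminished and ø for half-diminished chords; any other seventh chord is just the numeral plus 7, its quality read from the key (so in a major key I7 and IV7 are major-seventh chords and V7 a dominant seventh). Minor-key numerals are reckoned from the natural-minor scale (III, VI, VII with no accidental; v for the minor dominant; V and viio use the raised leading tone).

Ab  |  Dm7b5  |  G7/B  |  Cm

VI - iiø7 - V65 - i

Ab: major triad on Ab = scale degree 6 → VI.
Dm7b5 has root D, degree 2 in C minor, so iiø7.
G7/B: dominant seventh chord on G = scale degree 5 → V65.
Cm has root C, degree 1 in C minor, so i.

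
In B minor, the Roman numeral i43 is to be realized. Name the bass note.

i in B minor has root B; the chord is B-D-F#-A.
The figure 43 means second inversion — the fifth is in the bass.

F#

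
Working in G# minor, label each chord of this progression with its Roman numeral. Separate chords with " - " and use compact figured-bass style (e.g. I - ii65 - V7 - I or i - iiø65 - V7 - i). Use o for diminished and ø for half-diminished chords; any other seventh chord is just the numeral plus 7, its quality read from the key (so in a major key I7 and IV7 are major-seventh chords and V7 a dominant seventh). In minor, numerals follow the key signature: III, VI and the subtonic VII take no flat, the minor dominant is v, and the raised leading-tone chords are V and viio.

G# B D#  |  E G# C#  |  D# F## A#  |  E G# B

i - iv6 - V - VI

G#-B-D# has root G#, degree 1 in G# minor, so i.
E-G#-C#: root C# is the subdominant; minor triad there is iv6.
D#-F##-A#: major triad on D# = scale degree 5 → V.
E-G#-B has root E, degree 6 in G# minor, so VI.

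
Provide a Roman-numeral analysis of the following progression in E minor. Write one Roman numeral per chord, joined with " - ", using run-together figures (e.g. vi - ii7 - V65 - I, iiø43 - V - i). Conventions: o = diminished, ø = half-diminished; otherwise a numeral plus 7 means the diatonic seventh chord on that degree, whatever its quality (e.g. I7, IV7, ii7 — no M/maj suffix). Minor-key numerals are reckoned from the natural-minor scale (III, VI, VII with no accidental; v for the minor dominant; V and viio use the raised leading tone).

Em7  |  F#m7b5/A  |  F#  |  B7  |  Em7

Em7: minor seventh chord on E = scale degree 1 → i7.
F#m7b5/A: half-diminished seventh chord on F# = scale degree 2 → iiø65.
F# is the secondary dominant of V (major triad on F#): V/V.
B7 has root B, degree 5 in E minor, so V7.
Em7: root E is the tonic; minor seventh chord there is i7.

i7 - iiø65 - V/V - V7 - i7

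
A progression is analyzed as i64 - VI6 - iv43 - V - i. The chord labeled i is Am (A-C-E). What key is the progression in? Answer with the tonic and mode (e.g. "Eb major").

i is given as A-C-E — a minor triad with root A.
If A is scale degree 1 and the mode makes that degree carry a minor triad, the tonic is A and the mode is minor.

A minor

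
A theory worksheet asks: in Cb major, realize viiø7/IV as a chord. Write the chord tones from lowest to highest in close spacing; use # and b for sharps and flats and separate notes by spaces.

The slash marks an applied leading-tone chord: viio of IV. In Cb major, IV is Fb, so the leading tone to it is Eb, a half step below.
Building a half-diminished seventh chord on Eb gives Eb-Gb-Bbb-Db.

Eb Gb Bbb Db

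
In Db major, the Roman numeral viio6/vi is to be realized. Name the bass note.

The applied chord viio6/vi is rooted on A: A-C-Eb.
The figure 6 means first inversion — the third is in the bass.

C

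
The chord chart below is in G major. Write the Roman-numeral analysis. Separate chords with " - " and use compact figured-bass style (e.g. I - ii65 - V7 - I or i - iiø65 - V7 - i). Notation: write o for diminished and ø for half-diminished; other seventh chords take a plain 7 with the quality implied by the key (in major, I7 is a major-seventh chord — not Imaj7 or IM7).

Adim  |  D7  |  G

Adim is non-diatonic — iio, a mixture chord from G minor.
D7: dominant seventh chord on D = scale degree 5 → V7.
G: major triad on G = scale degree 1 → I.

iio - V7 - I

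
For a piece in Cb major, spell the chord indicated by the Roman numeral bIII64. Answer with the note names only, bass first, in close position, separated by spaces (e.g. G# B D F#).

Scale degree 3 in Cb major is Eb; lowering it a half step gives Ebb. bIII64 is a major triad on the lowered third degree, borrowed from the parallel minor.
So the chord is Ebb-Gb-Bbb, a major triad.
With the 64 figure the chord is in second inversion; from the bass Bbb upward in close position it reads Bbb-Ebb-Gb.

Bbb Ebb Gb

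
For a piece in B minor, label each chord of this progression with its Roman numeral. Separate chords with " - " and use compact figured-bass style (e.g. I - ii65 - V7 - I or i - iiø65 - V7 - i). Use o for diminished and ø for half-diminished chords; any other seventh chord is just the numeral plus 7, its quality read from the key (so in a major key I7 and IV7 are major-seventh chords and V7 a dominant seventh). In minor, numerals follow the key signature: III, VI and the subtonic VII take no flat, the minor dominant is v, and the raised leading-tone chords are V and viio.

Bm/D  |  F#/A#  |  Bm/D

i6 - V6 - i6

Bm/D: root B is the tonic; minor triad there is i6.
F#/A# has root F#, degree 5 in B minor, so V6.
Bm/D: root B is the tonic; minor triad there is i6.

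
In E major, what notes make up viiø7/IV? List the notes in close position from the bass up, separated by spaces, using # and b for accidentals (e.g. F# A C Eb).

The slash marks an applied leading-tone chord: viio of IV. In E major, IV is A, so the leading tone to it is G#, a half step below.
Building a half-diminished seventh chord on G# gives G#-B-D-F#.

G# B D F#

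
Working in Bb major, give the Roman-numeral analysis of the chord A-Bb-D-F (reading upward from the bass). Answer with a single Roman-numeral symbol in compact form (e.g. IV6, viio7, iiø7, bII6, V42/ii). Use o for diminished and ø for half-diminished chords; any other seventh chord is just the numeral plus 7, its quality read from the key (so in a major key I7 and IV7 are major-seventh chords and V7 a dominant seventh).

I42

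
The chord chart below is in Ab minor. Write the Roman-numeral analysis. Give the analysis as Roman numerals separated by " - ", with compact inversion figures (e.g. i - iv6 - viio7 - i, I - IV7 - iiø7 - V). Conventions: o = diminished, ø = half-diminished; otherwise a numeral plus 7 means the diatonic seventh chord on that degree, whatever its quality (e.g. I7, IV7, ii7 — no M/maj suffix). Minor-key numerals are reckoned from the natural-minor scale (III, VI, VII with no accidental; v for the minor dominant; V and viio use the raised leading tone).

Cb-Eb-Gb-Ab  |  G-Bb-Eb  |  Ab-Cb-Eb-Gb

Cb-Eb-Gb-Ab: minor seventh chord on Ab = scale degree 1 → i65.
G-Bb-Eb: root Eb is the dominant; major triad there is V6.
Ab-Cb-Eb-Gb: minor seventh chord on Ab = scale degree 1 → i7.

i65 - V6 - i7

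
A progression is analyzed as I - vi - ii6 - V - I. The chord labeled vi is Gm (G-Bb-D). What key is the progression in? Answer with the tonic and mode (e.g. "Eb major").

The anchor chord is a minor triad on G, labeled vi.
If G is scale degree 6 and the mode makes that degree carry a minor triad, the tonic is Bb and the mode is major.

Bb major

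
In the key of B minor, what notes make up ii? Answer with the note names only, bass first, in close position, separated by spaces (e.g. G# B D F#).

C# E G#

ii is the minor supertonic, borrowed from the parallel major (the Dorian ii). In B minor that root is C#.
So the chord is C#-E-G#.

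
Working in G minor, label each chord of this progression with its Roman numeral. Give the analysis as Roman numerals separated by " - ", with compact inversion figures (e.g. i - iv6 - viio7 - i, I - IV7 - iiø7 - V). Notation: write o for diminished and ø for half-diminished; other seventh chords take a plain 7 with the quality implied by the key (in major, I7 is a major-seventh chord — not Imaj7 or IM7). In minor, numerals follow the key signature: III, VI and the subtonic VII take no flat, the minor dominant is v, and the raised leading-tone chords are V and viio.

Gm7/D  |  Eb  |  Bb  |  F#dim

Gm7/D has root G, degree 1 in G minor, so i43.
Eb has root Eb, degree 6 in G minor, so VI.
Bb: major triad on Bb = scale degree 3 → III.
F#dim has root F#, degree 7 in G minor, so viio.

i43 - VI - III - viio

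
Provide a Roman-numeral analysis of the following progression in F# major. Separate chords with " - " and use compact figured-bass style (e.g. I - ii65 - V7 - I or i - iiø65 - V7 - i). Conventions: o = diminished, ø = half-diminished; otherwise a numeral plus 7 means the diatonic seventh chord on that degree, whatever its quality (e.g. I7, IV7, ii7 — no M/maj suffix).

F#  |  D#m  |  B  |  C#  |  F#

I - vi - IV - V - I

F# has root F#, degree 1 in F# major, so I.
D#m has root D#, degree 6 in F# major, so vi.
B has root B, degree 4 in F# major, so IV.
C# has root C#, degree 5 in F# major, so V.
F#: major triad on F# = scale degree 1 → I.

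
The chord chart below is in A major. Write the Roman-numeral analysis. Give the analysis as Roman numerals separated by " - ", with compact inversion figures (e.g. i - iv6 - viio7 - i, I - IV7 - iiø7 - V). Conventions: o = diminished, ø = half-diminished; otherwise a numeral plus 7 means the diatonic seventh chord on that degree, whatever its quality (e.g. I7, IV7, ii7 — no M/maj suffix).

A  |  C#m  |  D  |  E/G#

I - iii - IV - V6

A: root A is the tonic; major triad there is I.
C#m: root C# is the mediant; minor triad there is iii.
D: major triad on D = scale degree 4 → IV.
E/G#: root E is the dominant; major triad there is V6.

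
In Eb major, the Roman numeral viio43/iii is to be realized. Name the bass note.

C

The applied chord viio43/iii is rooted on F#: F#-A-C-Eb.
The figure 43 means second inversion — the fifth is in the bass.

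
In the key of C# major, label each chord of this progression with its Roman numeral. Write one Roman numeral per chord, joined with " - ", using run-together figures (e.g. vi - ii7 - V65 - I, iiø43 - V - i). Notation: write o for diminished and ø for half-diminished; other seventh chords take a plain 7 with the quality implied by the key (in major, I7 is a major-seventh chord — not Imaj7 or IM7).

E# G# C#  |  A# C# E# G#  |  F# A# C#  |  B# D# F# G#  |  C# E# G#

I6 - vi7 - IV - V65 - I

E#-G#-C#: major triad on C# = scale degree 1 → I6.
A#-C#-E#-G#: minor seventh chord on A# = scale degree 6 → vi7.
F#-A#-C#: major triad on F# = scale degree 4 → IV.
B#-D#-F#-G#: root G# is the dominant; dominant seventh chord there is V65.
C#-E#-G# has root C#, degree 1 in C# major, so I.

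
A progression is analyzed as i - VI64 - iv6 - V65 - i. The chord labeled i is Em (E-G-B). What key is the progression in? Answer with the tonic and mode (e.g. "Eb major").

E minor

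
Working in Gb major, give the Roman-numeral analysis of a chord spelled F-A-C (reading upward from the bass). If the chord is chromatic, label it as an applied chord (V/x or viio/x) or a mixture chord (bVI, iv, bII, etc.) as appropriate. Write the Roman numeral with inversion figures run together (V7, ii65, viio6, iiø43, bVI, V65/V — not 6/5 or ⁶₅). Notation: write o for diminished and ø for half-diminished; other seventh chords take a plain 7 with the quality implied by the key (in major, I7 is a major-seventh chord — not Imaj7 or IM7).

V/iii

The pitches F-A-C form a major triad rooted on F.
F is not a diatonic chord root with this quality in Gb major, but it lies a perfect fifth above Bb (iii), so the chord functions as an applied dominant of iii.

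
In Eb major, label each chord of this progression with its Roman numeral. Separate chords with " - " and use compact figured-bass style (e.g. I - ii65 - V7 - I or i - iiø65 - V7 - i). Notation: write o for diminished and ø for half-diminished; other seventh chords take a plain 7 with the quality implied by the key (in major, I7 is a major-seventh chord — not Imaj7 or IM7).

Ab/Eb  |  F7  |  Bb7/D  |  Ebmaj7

IV64 - V7/V - V65 - I7

Ab/Eb: root Ab is the subdominant; major triad there is IV64.
F7 is the secondary dominant of V (dominant seventh chord on F): V7/V.
Bb7/D: dominant seventh chord on Bb = scale degree 5 → V65.
Ebmaj7: root Eb is the tonic; major seventh chord there is I7.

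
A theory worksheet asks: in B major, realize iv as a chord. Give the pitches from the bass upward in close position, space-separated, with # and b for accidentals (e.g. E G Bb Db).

Scale degree 4 in B major is E; here the chord built on it is altered to a minor triad. iv is the minor subdominant, borrowed from the parallel minor.
So the chord is E-G-B, a minor triad.

E G B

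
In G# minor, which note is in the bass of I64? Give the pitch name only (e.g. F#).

D#

I in G# minor has root G#; the chord is G#-B#-D#.
The figure 64 means second inversion — the fifth is in the bass.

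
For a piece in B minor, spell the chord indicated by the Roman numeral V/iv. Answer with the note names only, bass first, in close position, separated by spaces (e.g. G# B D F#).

B D# F#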